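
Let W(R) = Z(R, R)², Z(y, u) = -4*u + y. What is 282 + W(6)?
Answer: 606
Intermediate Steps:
Z(y, u) = y - 4*u
W(R) = 9*R² (W(R) = (R - 4*R)² = (-3*R)² = 9*R²)
282 + W(6) = 282 + 9*6² = 282 + 9*36 = 282 + 324 = 606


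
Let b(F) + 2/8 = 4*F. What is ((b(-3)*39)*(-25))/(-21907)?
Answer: -47775/87628 ≈ -0.54520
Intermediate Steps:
b(F) = -¼ + 4*F
((b(-3)*39)*(-25))/(-21907) = (((-¼ + 4*(-3))*39)*(-25))/(-21907) = (((-¼ - 12)*39)*(-25))*(-1/21907) = (-49/4*39*(-25))*(-1/21907) = -1911/4*(-25)*(-1/21907) = (47775/4)*(-1/21907) = -47775/87628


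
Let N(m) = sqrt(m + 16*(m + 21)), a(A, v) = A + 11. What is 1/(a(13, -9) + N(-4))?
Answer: 6/77 - sqrt(67)/154 ≈ 0.024770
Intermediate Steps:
a(A, v) = 11 + A
N(m) = sqrt(336 + 17*m) (N(m) = sqrt(m + 16*(21 + m)) = sqrt(m + (336 + 16*m)) = sqrt(336 + 17*m))
1/(a(13, -9) + N(-4)) = 1/((11 + 13) + sqrt(336 + 17*(-4))) = 1/(24 + sqrt(336 - 68)) = 1/(24 + sqrt(268)) = 1/(24 + 2*sqrt(67))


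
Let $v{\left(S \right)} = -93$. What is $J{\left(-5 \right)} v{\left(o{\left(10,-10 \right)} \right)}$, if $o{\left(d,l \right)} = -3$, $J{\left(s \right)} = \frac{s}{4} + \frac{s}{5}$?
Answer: $\frac{837}{4} \approx 209.25$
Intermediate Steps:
$J{\left(s \right)} = \frac{9 s}{20}$ ($J{\left(s \right)} = s \frac{1}{4} + s \frac{1}{5} = \frac{s}{4} + \frac{s}{5} = \frac{9 s}{20}$)
$J{\left(-5 \right)} v{\left(o{\left(10,-10 \right)} \right)} = \frac{9}{20} \left(-5\right) \left(-93\right) = \left(- \frac{9}{4}\right) \left(-93\right) = \frac{837}{4}$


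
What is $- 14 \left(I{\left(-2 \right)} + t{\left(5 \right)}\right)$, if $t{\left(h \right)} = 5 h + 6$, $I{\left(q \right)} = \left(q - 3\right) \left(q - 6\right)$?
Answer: $-994$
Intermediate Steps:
$I{\left(q \right)} = \left(-6 + q\right) \left(-3 + q\right)$ ($I{\left(q \right)} = \left(-3 + q\right) \left(-6 + q\right) = \left(-6 + q\right) \left(-3 + q\right)$)
$t{\left(h \right)} = 6 + 5 h$
$- 14 \left(I{\left(-2 \right)} + t{\left(5 \right)}\right) = - 14 \left(\left(18 + \left(-2\right)^{2} - -18\right) + \left(6 + 5 \cdot 5\right)\right) = - 14 \left(\left(18 + 4 + 18\right) + \left(6 + 25\right)\right) = - 14 \left(40 + 31\right) = \left(-14\right) 71 = -994$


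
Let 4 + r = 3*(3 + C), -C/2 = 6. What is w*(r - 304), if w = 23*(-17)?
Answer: 130985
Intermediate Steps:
w = -391
C = -12 (C = -2*6 = -12)
r = -31 (r = -4 + 3*(3 - 12) = -4 + 3*(-9) = -4 - 27 = -31)
w*(r - 304) = -391*(-31 - 304) = -391*(-335) = 130985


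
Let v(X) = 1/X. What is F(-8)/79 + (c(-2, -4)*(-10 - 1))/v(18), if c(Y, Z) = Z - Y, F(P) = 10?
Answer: 31294/79 ≈ 396.13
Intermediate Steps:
F(-8)/79 + (c(-2, -4)*(-10 - 1))/v(18) = 10/79 + ((-4 - 1*(-2))*(-10 - 1))/(1/18) = 10*(1/79) + ((-4 + 2)*(-11))/(1/18) = 10/79 - 2*(-11)*18 = 10/79 + 22*18 = 10/79 + 396 = 31294/79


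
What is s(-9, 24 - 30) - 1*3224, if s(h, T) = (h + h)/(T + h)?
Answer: -16114/5 ≈ -3222.8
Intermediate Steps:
s(h, T) = 2*h/(T + h) (s(h, T) = (2*h)/(T + h) = 2*h/(T + h))
s(-9, 24 - 30) - 1*3224 = 2*(-9)/((24 - 30) - 9) - 1*3224 = 2*(-9)/(-6 - 9) - 3224 = 2*(-9)/(-15) - 3224 = 2*(-9)*(-1/15) - 3224 = 6/5 - 3224 = -16114/5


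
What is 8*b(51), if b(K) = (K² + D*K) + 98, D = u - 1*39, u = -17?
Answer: -1256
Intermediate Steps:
D = -56 (D = -17 - 1*39 = -17 - 39 = -56)
b(K) = 98 + K² - 56*K (b(K) = (K² - 56*K) + 98 = 98 + K² - 56*K)
8*b(51) = 8*(98 + 51² - 56*51) = 8*(98 + 2601 - 2856) = 8*(-157) = -1256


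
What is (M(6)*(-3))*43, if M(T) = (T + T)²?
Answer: -18576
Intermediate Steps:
M(T) = 4*T² (M(T) = (2*T)² = 4*T²)
(M(6)*(-3))*43 = ((4*6²)*(-3))*43 = ((4*36)*(-3))*43 = (144*(-3))*43 = -432*43 = -18576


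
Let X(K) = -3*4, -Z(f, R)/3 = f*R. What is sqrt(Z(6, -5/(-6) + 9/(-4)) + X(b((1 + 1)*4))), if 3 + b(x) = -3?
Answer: 3*sqrt(6)/2 ≈ 3.6742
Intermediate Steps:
b(x) = -6 (b(x) = -3 - 3 = -6)
Z(f, R) = -3*R*f (Z(f, R) = -3*f*R = -3*R*f)
X(K) = -12
sqrt(Z(6, -5/(-6) + 9/(-4)) + X(b((1 + 1)*4))) = sqrt(-3*(-5/(-6) + 9/(-4))*6 - 12) = sqrt(-3*(-5*(-1/6) + 9*(-1/4))*6 - 12) = sqrt(-3*(5/6 - 9/4)*6 - 12) = sqrt(-3*(-17/12)*6 - 12) = sqrt(51/2 - 12) = sqrt(27/2) = 3*sqrt(6)/2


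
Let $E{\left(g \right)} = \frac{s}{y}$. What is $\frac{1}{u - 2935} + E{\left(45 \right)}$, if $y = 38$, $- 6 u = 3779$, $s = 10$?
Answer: $\frac{106831}{406391} \approx 0.26288$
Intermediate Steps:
$u = - \frac{3779}{6}$ ($u = \left(- \frac{1}{6}\right) 3779 = - \frac{3779}{6} \approx -629.83$)
$E{\left(g \right)} = \frac{5}{19}$ ($E{\left(g \right)} = \frac{10}{38} = 10 \cdot \frac{1}{38} = \frac{5}{19}$)
$\frac{1}{u - 2935} + E{\left(45 \right)} = \frac{1}{- \frac{3779}{6} - 2935} + \frac{5}{19} = \frac{1}{- \frac{21389}{6}} + \frac{5}{19} = - \frac{6}{21389} + \frac{5}{19} = \frac{106831}{406391}$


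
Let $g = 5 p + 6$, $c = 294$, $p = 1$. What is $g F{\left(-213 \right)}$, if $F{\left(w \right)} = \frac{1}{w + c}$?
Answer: $\frac{11}{81} \approx 0.1358$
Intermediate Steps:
$g = 11$ ($g = 5 \cdot 1 + 6 = 5 + 6 = 11$)
$F{\left(w \right)} = \frac{1}{294 + w}$ ($F{\left(w \right)} = \frac{1}{w + 294} = \frac{1}{294 + w}$)
$g F{\left(-213 \right)} = \frac{11}{294 - 213} = \frac{11}{81}$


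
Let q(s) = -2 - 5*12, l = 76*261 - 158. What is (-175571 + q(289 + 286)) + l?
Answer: -155955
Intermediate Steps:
l = 19678 (l = 19836 - 158 = 19678)
q(s) = -62 (q(s) = -2 - 60 = -62)
(-175571 + q(289 + 286)) + l = (-175571 - 62) + 19678 = -175633 + 19678 = -155955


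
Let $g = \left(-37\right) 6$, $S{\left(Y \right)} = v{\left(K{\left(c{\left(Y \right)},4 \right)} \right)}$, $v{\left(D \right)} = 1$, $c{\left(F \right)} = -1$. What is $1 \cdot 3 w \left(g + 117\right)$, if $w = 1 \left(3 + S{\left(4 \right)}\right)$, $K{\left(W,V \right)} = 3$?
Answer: $-1260$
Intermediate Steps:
$S{\left(Y \right)} = 1$
$g = -222$
$w = 4$ ($w = 1 \left(3 + 1\right) = 1 \cdot 4 = 4$)
$1 \cdot 3 w \left(g + 117\right) = 1 \cdot 3 \cdot 4 \left(-222 + 117\right) = 3 \cdot 4 \left(-105\right) = 12 \left(-105\right) = -1260$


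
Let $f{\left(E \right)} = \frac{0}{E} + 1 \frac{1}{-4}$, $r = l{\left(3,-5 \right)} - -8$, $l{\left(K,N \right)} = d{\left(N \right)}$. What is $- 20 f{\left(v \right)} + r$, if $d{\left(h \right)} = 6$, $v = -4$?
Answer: $19$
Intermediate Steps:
$l{\left(K,N \right)} = 6$
$r = 14$ ($r = 6 - -8 = 6 + 8 = 14$)
$f{\left(E \right)} = - \frac{1}{4}$ ($f{\left(E \right)} = 0 + 1 \left(- \frac{1}{4}\right) = 0 - \frac{1}{4} = - \frac{1}{4}$)
$- 20 f{\left(v \right)} + r = \left(-20\right) \left(- \frac{1}{4}\right) + 14 = 5 + 14 = 19$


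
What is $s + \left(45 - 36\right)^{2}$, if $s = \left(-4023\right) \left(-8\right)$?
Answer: $32265$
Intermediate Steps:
$s = 32184$
$s + \left(45 - 36\right)^{2} = 32184 + \left(45 - 36\right)^{2} = 32184 + 9^{2} = 32184 + 81 = 32265$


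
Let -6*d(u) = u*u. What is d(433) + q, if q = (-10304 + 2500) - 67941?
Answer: -641959/6 ≈ -1.0699e+5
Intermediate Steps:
d(u) = -u**2/6 (d(u) = -u*u/6 = -u**2/6)
q = -75745 (q = -7804 - 67941 = -75745)
d(433) + q = -1/6*433**2 - 75745 = -1/6*187489 - 75745 = -187489/6 - 75745 = -641959/6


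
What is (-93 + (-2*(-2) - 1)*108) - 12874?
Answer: -12643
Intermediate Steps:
(-93 + (-2*(-2) - 1)*108) - 12874 = (-93 + (4 - 1)*108) - 12874 = (-93 + 3*108) - 12874 = (-93 + 324) - 12874 = 231 - 12874 = -12643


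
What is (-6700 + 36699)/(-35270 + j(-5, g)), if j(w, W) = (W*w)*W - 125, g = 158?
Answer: -29999/160215 ≈ -0.18724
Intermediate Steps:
j(w, W) = -125 + w*W² (j(w, W) = w*W² - 125 = -125 + w*W²)
(-6700 + 36699)/(-35270 + j(-5, g)) = (-6700 + 36699)/(-35270 + (-125 - 5*158²)) = 29999/(-35270 + (-125 - 5*24964)) = 29999/(-35270 + (-125 - 124820)) = 29999/(-35270 - 124945) = 29999/(-160215) = 29999*(-1/160215) = -29999/160215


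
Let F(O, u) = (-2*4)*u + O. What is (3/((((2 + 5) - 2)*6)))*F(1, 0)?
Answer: ⅒ ≈ 0.10000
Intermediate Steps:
F(O, u) = O - 8*u (F(O, u) = -8*u + O = O - 8*u)
(3/((((2 + 5) - 2)*6)))*F(1, 0) = (3/((((2 + 5) - 2)*6)))*(1 - 8*0) = (3/(((7 - 2)*6)))*(1 + 0) = (3/((5*6)))*1 = (3/30)*1 = (3*(1/30))*1 = (⅒)*1 = ⅒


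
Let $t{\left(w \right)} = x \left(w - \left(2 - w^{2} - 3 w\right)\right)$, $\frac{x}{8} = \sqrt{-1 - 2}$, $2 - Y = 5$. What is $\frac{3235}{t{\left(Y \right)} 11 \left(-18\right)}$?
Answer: $- \frac{647 i \sqrt{3}}{4752} \approx - 0.23582 i$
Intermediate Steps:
$Y = -3$ ($Y = 2 - 5 = -3$)
$x = 8 i \sqrt{3}$ ($x = 8 \sqrt{-1 - 2} = 8 \sqrt{-3} = 8 i \sqrt{3} \approx 13.856 i$)
$t{\left(w \right)} = 8 i \sqrt{3} \left(-2 + w^{2} + 4 w\right)$ ($t{\left(w \right)} = 8 i \sqrt{3} \left(w - \left(2 - w^{2} - 3 w\right)\right) = 8 i \sqrt{3} \left(w + \left(-2 + w^{2} + 3 w\right)\right) = 8 i \sqrt{3} \left(-2 + w^{2} + 4 w\right)$)
$\frac{3235}{t{\left(Y \right)} 11 \left(-18\right)} = \frac{3235}{8 i \sqrt{3} \left(-2 + \left(-3\right)^{2} + 4 \left(-3\right)\right) 11 \left(-18\right)} = \frac{3235}{8 i \sqrt{3} \left(-2 + 9 - 12\right) 11 \left(-18\right)} = \frac{3235}{8 i \sqrt{3} \left(-5\right) 11 \left(-18\right)} = \frac{3235}{- 40 i \sqrt{3} \cdot 11 \left(-18\right)} = \frac{3235}{- 440 i \sqrt{3} \left(-18\right)} = \frac{3235}{7920 i \sqrt{3}} = 3235 \left(- \frac{i \sqrt{3}}{23760}\right) = - \frac{647 i \sqrt{3}}{4752}$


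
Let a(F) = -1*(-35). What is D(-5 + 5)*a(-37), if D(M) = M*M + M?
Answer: 0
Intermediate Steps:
D(M) = M + M² (D(M) = M² + M = M + M²)
a(F) = 35
D(-5 + 5)*a(-37) = ((-5 + 5)*(1 + (-5 + 5)))*35 = (0*(1 + 0))*35 = (0*1)*35 = 0*35 = 0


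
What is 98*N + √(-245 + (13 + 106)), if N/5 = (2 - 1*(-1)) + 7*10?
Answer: 35770 + 3*I*√14 ≈ 35770.0 + 11.225*I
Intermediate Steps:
N = 365 (N = 5*((2 - 1*(-1)) + 7*10) = 5*((2 + 1) + 70) = 5*(3 + 70) = 5*73 = 365)
98*N + √(-245 + (13 + 106)) = 98*365 + √(-245 + (13 + 106)) = 35770 + √(-245 + 119) = 35770 + √(-126) = 35770 + 3*I*√14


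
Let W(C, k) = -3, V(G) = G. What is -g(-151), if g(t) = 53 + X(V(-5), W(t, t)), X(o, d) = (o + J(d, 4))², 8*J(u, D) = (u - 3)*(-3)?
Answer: -969/16 ≈ -60.563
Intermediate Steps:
J(u, D) = 9/8 - 3*u/8 (J(u, D) = ((u - 3)*(-3))/8 = ((-3 + u)*(-3))/8 = (9 - 3*u)/8 = 9/8 - 3*u/8)
X(o, d) = (9/8 + o - 3*d/8)² (X(o, d) = (o + (9/8 - 3*d/8))² = (9/8 + o - 3*d/8)²)
g(t) = 969/16 (g(t) = 53 + (9 - 3*(-3) + 8*(-5))²/64 = 53 + (9 + 9 - 40)²/64 = 53 + (1/64)*(-22)² = 53 + (1/64)*484 = 53 + 121/16 = 969/16)
-g(-151) = -1*969/16 = -969/16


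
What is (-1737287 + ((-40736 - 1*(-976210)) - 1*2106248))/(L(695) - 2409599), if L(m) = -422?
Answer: 2908061/2410021 ≈ 1.2067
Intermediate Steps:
(-1737287 + ((-40736 - 1*(-976210)) - 1*2106248))/(L(695) - 2409599) = (-1737287 + ((-40736 - 1*(-976210)) - 1*2106248))/(-422 - 2409599) = (-1737287 + ((-40736 + 976210) - 2106248))/(-2410021) = (-1737287 + (935474 - 2106248))*(-1/2410021) = (-1737287 - 1170774)*(-1/2410021) = -2908061*(-1/2410021) = 2908061/2410021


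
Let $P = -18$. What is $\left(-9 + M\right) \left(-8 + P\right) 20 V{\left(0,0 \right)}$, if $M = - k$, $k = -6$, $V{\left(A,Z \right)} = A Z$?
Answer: $0$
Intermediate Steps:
$M = 6$ ($M = \left(-1\right) \left(-6\right) = 6$)
$\left(-9 + M\right) \left(-8 + P\right) 20 V{\left(0,0 \right)} = \left(-9 + 6\right) \left(-8 - 18\right) 20 \cdot 0 \cdot 0 = \left(-3\right) \left(-26\right) 20 \cdot 0 = 78 \cdot 20 \cdot 0 = 1560 \cdot 0 = 0$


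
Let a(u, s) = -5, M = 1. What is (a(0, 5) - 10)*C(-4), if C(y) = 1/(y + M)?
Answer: 5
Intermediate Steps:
C(y) = 1/(1 + y) (C(y) = 1/(y + 1) = 1/(1 + y))
(a(0, 5) - 10)*C(-4) = (-5 - 10)/(1 - 4) = -15/(-3) = -15*(-⅓) = 5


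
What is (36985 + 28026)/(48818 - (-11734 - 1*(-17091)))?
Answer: 65011/43461 ≈ 1.4958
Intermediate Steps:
(36985 + 28026)/(48818 - (-11734 - 1*(-17091))) = 65011/(48818 - (-11734 + 17091)) = 65011/(48818 - 1*5357) = 65011/(48818 - 5357) = 65011/43461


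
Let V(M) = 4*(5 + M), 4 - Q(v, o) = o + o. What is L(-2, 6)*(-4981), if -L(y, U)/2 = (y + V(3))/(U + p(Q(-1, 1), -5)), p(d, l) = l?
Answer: 298860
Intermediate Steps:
Q(v, o) = 4 - 2*o (Q(v, o) = 4 - (o + o) = 4 - 2*o)
V(M) = 20 + 4*M
L(y, U) = -2*(32 + y)/(-5 + U) (L(y, U) = -2*(y + (20 + 4*3))/(U - 5) = -2*(y + (20 + 12))/(-5 + U) = -2*(y + 32)/(-5 + U) = -2*(32 + y)/(-5 + U))
L(-2, 6)*(-4981) = (2*(-32 - 1*(-2))/(-5 + 6))*(-4981) = (2*(-32 + 2)/1)*(-4981) = (2*1*(-30))*(-4981) = -60*(-4981) = 298860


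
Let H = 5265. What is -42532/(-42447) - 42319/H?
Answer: -524127871/74494485 ≈ -7.0358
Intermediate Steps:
-42532/(-42447) - 42319/H = -42532/(-42447) - 42319/5265 = -42532*(-1/42447) - 42319*1/5265 = 42532/42447 - 42319/5265 = -524127871/74494485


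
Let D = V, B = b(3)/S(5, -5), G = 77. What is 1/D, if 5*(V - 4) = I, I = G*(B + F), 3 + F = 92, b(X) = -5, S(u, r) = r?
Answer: 1/1390 ≈ 0.00071942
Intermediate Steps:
F = 89 (F = -3 + 92 = 89)
B = 1 (B = -5/(-5) = -5*(-1/5) = 1)
I = 6930 (I = 77*(1 + 89) = 77*90 = 6930)
V = 1390 (V = 4 + (1/5)*6930 = 4 + 1386 = 1390)
D = 1390
1/D = 1/1390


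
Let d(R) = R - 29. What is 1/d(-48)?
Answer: -1/77 ≈ -0.012987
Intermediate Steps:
d(R) = -29 + R
1/d(-48) = 1/(-29 - 48) = 1/(-77) = -1/77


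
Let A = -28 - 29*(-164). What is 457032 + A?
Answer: 461760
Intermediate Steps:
A = 4728 (A = -28 + 4756 = 4728)
457032 + A = 457032 + 4728 = 461760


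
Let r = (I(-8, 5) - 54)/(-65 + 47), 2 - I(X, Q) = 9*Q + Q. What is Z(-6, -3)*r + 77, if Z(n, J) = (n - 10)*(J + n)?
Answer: 893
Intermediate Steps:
I(X, Q) = 2 - 10*Q (I(X, Q) = 2 - (9*Q + Q) = 2 - 10*Q)
r = 17/3 (r = ((2 - 10*5) - 54)/(-65 + 47) = ((2 - 50) - 54)/(-18) = (-48 - 54)*(-1/18) = -102*(-1/18) = 17/3 ≈ 5.6667)
Z(n, J) = (-10 + n)*(J + n)
Z(-6, -3)*r + 77 = ((-6)² - 10*(-3) - 10*(-6) - 3*(-6))*(17/3) + 77 = (36 + 30 + 60 + 18)*(17/3) + 77 = 144*(17/3) + 77 = 816 + 77 = 893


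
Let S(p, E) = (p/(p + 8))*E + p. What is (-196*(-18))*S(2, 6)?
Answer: 56448/5 ≈ 11290.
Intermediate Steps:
S(p, E) = p + E*p/(8 + p) (S(p, E) = (p/(8 + p))*E + p = E*p/(8 + p) + p = p + E*p/(8 + p))
(-196*(-18))*S(2, 6) = (-196*(-18))*(2*(8 + 6 + 2)/(8 + 2)) = 3528*(2*16/10) = 3528*(2*(⅒)*16) = 3528*(16/5) = 56448/5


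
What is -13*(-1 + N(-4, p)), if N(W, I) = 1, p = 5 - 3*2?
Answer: 0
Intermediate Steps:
p = -1 (p = 5 - 6 = -1)
-13*(-1 + N(-4, p)) = -13*(-1 + 1) = -13*0 = 0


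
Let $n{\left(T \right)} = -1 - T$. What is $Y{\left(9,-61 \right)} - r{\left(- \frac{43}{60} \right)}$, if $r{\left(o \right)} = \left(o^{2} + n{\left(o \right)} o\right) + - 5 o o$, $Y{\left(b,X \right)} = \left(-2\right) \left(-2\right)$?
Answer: $\frac{4213}{720} \approx 5.8514$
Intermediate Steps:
$Y{\left(b,X \right)} = 4$
$r{\left(o \right)} = - 4 o^{2} + o \left(-1 - o\right)$ ($r{\left(o \right)} = \left(o^{2} + \left(-1 - o\right) o\right) + - 5 o o = \left(o^{2} + o \left(-1 - o\right)\right) - 5 o^{2} = - 4 o^{2} + o \left(-1 - o\right)$)
$Y{\left(9,-61 \right)} - r{\left(- \frac{43}{60} \right)} = 4 - - - \frac{43}{60} \left(1 + 5 \left(- \frac{43}{60}\right)\right) = 4 - - \left(-43\right) \frac{1}{60} \left(1 + 5 \left(\left(-43\right) \frac{1}{60}\right)\right) = 4 - \left(-1\right) \left(- \frac{43}{60}\right) \left(1 + 5 \left(- \frac{43}{60}\right)\right) = 4 - \left(-1\right) \left(- \frac{43}{60}\right) \left(1 - \frac{43}{12}\right) = 4 - \left(-1\right) \left(- \frac{43}{60}\right) \left(- \frac{31}{12}\right) = 4 - - \frac{1333}{720} = 4 + \frac{1333}{720} = \frac{4213}{720}$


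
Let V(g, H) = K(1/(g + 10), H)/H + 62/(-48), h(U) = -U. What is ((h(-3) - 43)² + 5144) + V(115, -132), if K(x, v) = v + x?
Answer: 74180791/11000 ≈ 6743.7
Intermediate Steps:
V(g, H) = -31/24 + (H + 1/(10 + g))/H (V(g, H) = (H + 1/(g + 10))/H + 62/(-48) = (H + 1/(10 + g))/H + 62*(-1/48) = (H + 1/(10 + g))/H - 31/24 = -31/24 + (H + 1/(10 + g))/H)
((h(-3) - 43)² + 5144) + V(115, -132) = ((-1*(-3) - 43)² + 5144) + (1/24)*(24 - 7*(-132)*(10 + 115))/(-132*(10 + 115)) = ((3 - 43)² + 5144) + (1/24)*(-1/132)*(24 - 7*(-132)*125)/125 = ((-40)² + 5144) + (1/24)*(-1/132)*(1/125)*(24 + 115500) = (1600 + 5144) + (1/24)*(-1/132)*(1/125)*115524 = 6744 - 3209/11000 = 74180791/11000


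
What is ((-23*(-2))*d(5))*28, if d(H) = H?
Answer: 6440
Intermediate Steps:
((-23*(-2))*d(5))*28 = (-23*(-2)*5)*28 = (46*5)*28 = 230*28 = 6440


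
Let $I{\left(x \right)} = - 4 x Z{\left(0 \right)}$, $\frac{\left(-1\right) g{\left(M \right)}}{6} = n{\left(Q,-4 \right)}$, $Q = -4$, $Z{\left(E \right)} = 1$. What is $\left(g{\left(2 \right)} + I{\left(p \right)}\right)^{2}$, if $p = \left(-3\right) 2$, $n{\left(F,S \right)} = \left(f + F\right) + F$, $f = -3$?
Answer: $8100$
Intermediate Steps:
$n{\left(F,S \right)} = -3 + 2 F$ ($n{\left(F,S \right)} = \left(-3 + F\right) + F = -3 + 2 F$)
$g{\left(M \right)} = 66$ ($g{\left(M \right)} = - 6 \left(-3 + 2 \left(-4\right)\right) = - 6 \left(-3 - 8\right) = \left(-6\right) \left(-11\right) = 66$)
$p = -6$
$I{\left(x \right)} = - 4 x$ ($I{\left(x \right)} = - 4 x 1 = - 4 x$)
$\left(g{\left(2 \right)} + I{\left(p \right)}\right)^{2} = \left(66 - -24\right)^{2} = \left(66 + 24\right)^{2} = 90^{2} = 8100$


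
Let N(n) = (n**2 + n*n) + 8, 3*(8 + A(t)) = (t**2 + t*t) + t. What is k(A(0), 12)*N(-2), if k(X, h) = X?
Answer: -128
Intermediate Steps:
A(t) = -8 + t/3 + 2*t**2/3 (A(t) = -8 + ((t**2 + t*t) + t)/3 = -8 + ((t**2 + t**2) + t)/3 = -8 + (2*t**2 + t)/3 = -8 + (t + 2*t**2)/3 = -8 + (t/3 + 2*t**2/3) = -8 + t/3 + 2*t**2/3)
N(n) = 8 + 2*n**2 (N(n) = (n**2 + n**2) + 8 = 2*n**2 + 8 = 8 + 2*n**2)
k(A(0), 12)*N(-2) = (-8 + (1/3)*0 + (2/3)*0**2)*(8 + 2*(-2)**2) = (-8 + 0 + (2/3)*0)*(8 + 2*4) = (-8 + 0 + 0)*(8 + 8) = -8*16 = -128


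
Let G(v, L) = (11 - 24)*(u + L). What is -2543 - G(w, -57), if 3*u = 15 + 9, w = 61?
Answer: -3180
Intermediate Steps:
u = 8 (u = (15 + 9)/3 = (⅓)*24 = 8)
G(v, L) = -104 - 13*L (G(v, L) = (11 - 24)*(8 + L) = -13*(8 + L) = -104 - 13*L)
-2543 - G(w, -57) = -2543 - (-104 - 13*(-57)) = -2543 - (-104 + 741) = -2543 - 1*637 = -2543 - 637 = -3180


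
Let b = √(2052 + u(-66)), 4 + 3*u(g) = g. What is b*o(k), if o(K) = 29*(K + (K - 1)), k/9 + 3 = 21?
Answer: 9367*√18258/3 ≈ 4.2190e+5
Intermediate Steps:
k = 162 (k = -27 + 9*21 = -27 + 189 = 162)
u(g) = -4/3 + g/3
o(K) = -29 + 58*K (o(K) = 29*(K + (-1 + K)) = 29*(-1 + 2*K) = -29 + 58*K)
b = √18258/3 (b = √(2052 + (-4/3 + (⅓)*(-66))) = √(2052 + (-4/3 - 22)) = √(2052 - 70/3) = √(6086/3) = √18258/3 ≈ 45.041)
b*o(k) = (√18258/3)*(-29 + 58*162) = (√18258/3)*(-29 + 9396) = (√18258/3)*9367 = 9367*√18258/3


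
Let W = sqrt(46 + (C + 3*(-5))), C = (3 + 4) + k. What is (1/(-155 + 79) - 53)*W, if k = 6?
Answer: -4029*sqrt(11)/38 ≈ -351.65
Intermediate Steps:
C = 13 (C = (3 + 4) + 6 = 7 + 6 = 13)
W = 2*sqrt(11) (W = sqrt(46 + (13 + 3*(-5))) = sqrt(46 + (13 - 15)) = sqrt(46 - 2) = sqrt(44) = 2*sqrt(11) ≈ 6.6332)
(1/(-155 + 79) - 53)*W = (1/(-155 + 79) - 53)*(2*sqrt(11)) = (1/(-76) - 53)*(2*sqrt(11)) = (-1/76 - 53)*(2*sqrt(11)) = -4029*sqrt(11)/38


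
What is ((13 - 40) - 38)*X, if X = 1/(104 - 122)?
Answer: 65/18 ≈ 3.6111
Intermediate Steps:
X = -1/18 (X = 1/(-18) = -1/18 ≈ -0.055556)
((13 - 40) - 38)*X = ((13 - 40) - 38)*(-1/18) = (-27 - 38)*(-1/18) = -65*(-1/18) = 65/18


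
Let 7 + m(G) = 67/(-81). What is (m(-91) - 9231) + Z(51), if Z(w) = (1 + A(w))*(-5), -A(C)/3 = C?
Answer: -686785/81 ≈ -8478.8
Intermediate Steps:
A(C) = -3*C
Z(w) = -5 + 15*w (Z(w) = (1 - 3*w)*(-5) = -5 + 15*w)
m(G) = -634/81 (m(G) = -7 + 67/(-81) = -7 + 67*(-1/81) = -7 - 67/81 = -634/81)
(m(-91) - 9231) + Z(51) = (-634/81 - 9231) + (-5 + 15*51) = -748345/81 + (-5 + 765) = -748345/81 + 760 = -686785/81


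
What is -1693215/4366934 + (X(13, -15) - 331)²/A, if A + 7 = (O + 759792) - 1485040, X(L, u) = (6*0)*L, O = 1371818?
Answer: -616324514071/2823497947842 ≈ -0.21828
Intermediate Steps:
X(L, u) = 0 (X(L, u) = 0*L = 0)
A = 646563 (A = -7 + ((1371818 + 759792) - 1485040) = -7 + (2131610 - 1485040) = -7 + 646570 = 646563)
-1693215/4366934 + (X(13, -15) - 331)²/A = -1693215/4366934 + (0 - 331)²/646563 = -1693215*1/4366934 + (-331)²*(1/646563) = -1693215/4366934 + 109561*(1/646563) = -1693215/4366934 + 109561/646563 = -616324514071/2823497947842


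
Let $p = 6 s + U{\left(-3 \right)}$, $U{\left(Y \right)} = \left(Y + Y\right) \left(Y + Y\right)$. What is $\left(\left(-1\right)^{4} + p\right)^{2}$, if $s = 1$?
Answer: $1849$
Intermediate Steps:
$U{\left(Y \right)} = 4 Y^{2}$ ($U{\left(Y \right)} = 2 Y 2 Y = 4 Y^{2}$)
$p = 42$ ($p = 6 \cdot 1 + 4 \left(-3\right)^{2} = 6 + 4 \cdot 9 = 6 + 36 = 42$)
$\left(\left(-1\right)^{4} + p\right)^{2} = \left(\left(-1\right)^{4} + 42\right)^{2} = \left(1 + 42\right)^{2} = 43^{2} = 1849$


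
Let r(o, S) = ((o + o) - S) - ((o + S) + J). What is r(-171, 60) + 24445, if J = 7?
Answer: 24147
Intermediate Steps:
r(o, S) = -7 + o - 2*S (r(o, S) = ((o + o) - S) - ((o + S) + 7) = (2*o - S) - ((S + o) + 7) = (-S + 2*o) - (7 + S + o) = (-S + 2*o) + (-7 - S - o) = -7 + o - 2*S)
r(-171, 60) + 24445 = (-7 - 171 - 2*60) + 24445 = (-7 - 171 - 120) + 24445 = -298 + 24445 = 24147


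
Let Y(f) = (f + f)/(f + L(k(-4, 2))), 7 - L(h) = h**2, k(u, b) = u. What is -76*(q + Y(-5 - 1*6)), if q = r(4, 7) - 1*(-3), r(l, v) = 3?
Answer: -2698/5 ≈ -539.60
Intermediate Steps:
q = 6 (q = 3 - 1*(-3) = 3 + 3 = 6)
L(h) = 7 - h**2
Y(f) = 2*f/(-9 + f) (Y(f) = (f + f)/(f + (7 - 1*(-4)**2)) = (2*f)/(f + (7 - 1*16)) = (2*f)/(f + (7 - 16)) = (2*f)/(f - 9) = (2*f)/(-9 + f) = 2*f/(-9 + f))
-76*(q + Y(-5 - 1*6)) = -76*(6 + 2*(-5 - 1*6)/(-9 + (-5 - 1*6))) = -76*(6 + 2*(-5 - 6)/(-9 + (-5 - 6))) = -76*(6 + 2*(-11)/(-9 - 11)) = -76*(6 + 2*(-11)/(-20)) = -76*(6 + 2*(-11)*(-1/20)) = -76*(6 + 11/10) = -76*71/10 = -2698/5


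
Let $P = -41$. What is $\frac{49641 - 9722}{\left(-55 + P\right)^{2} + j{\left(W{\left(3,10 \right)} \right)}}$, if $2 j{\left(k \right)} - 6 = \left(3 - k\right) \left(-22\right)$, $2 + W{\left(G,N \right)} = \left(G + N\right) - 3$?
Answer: $\frac{39919}{9274} \approx 4.3044$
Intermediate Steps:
$W{\left(G,N \right)} = -5 + G + N$ ($W{\left(G,N \right)} = -2 - \left(3 - G - N\right) = -2 + \left(-3 + G + N\right) = -5 + G + N$)
$j{\left(k \right)} = -30 + 11 k$ ($j{\left(k \right)} = 3 + \frac{\left(3 - k\right) \left(-22\right)}{2} = 3 + \frac{-66 + 22 k}{2} = 3 + \left(-33 + 11 k\right) = -30 + 11 k$)
$\frac{49641 - 9722}{\left(-55 + P\right)^{2} + j{\left(W{\left(3,10 \right)} \right)}} = \frac{49641 - 9722}{\left(-55 - 41\right)^{2} - \left(30 - 11 \left(-5 + 3 + 10\right)\right)} = \frac{39919}{\left(-96\right)^{2} + \left(-30 + 11 \cdot 8\right)} = \frac{39919}{9216 + \left(-30 + 88\right)} = \frac{39919}{9216 + 58} = \frac{39919}{9274}$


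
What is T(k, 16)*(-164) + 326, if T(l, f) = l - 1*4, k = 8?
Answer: -330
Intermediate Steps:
T(l, f) = -4 + l (T(l, f) = l - 4 = -4 + l)
T(k, 16)*(-164) + 326 = (-4 + 8)*(-164) + 326 = 4*(-164) + 326 = -656 + 326 = -330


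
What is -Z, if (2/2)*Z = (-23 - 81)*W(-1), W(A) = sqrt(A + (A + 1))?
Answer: 104*I ≈ 104.0*I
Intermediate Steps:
W(A) = sqrt(1 + 2*A) (W(A) = sqrt(A + (1 + A)) = sqrt(1 + 2*A))
Z = -104*I (Z = (-23 - 81)*sqrt(1 + 2*(-1)) = -104*sqrt(1 - 2) = -104*I ≈ -104.0*I)
-Z = -(-104)*I = 104*I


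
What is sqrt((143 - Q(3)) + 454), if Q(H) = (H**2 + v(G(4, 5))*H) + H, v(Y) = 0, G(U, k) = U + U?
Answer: 3*sqrt(65) ≈ 24.187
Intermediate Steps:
G(U, k) = 2*U
Q(H) = H + H**2 (Q(H) = (H**2 + 0*H) + H = (H**2 + 0) + H = H**2 + H = H + H**2)
sqrt((143 - Q(3)) + 454) = sqrt((143 - 3*(1 + 3)) + 454) = sqrt((143 - 3*4) + 454) = sqrt((143 - 1*12) + 454) = sqrt((143 - 12) + 454) = sqrt(131 + 454) = sqrt(585) = 3*sqrt(65)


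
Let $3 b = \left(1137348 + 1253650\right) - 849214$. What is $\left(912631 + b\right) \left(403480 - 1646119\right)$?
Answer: $-1772697849201$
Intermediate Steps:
$b = 513928$ ($b = \frac{\left(1137348 + 1253650\right) - 849214}{3} = \frac{2390998 - 849214}{3} = \frac{1}{3} \cdot 1541784 = 513928$)
$\left(912631 + b\right) \left(403480 - 1646119\right) = \left(912631 + 513928\right) \left(403480 - 1646119\right) = 1426559 \left(-1242639\right) = -1772697849201$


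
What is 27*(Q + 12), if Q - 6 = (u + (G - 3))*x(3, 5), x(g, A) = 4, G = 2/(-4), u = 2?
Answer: 324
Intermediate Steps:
G = -½ (G = 2*(-¼) = -½ ≈ -0.50000)
Q = 0 (Q = 6 + (2 + (-½ - 3))*4 = 6 + (2 - 7/2)*4 = 6 - 3/2*4 = 6 - 6 = 0)
27*(Q + 12) = 27*(0 + 12) = 27*12 = 324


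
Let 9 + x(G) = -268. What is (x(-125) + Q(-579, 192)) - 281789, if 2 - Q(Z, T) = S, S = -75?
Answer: -281989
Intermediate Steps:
Q(Z, T) = 77 (Q(Z, T) = 2 - 1*(-75) = 2 + 75 = 77)
x(G) = -277 (x(G) = -9 - 268 = -277)
(x(-125) + Q(-579, 192)) - 281789 = (-277 + 77) - 281789 = -200 - 281789 = -281989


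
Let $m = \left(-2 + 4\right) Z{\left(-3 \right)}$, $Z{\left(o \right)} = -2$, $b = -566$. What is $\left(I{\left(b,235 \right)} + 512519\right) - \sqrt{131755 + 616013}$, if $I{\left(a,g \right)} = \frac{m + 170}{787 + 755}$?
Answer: $\frac{395152232}{771} - 2 \sqrt{186942} \approx 5.1165 \cdot 10^{5}$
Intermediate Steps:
$m = -4$ ($m = \left(-2 + 4\right) \left(-2\right) = 2 \left(-2\right) = -4$)
$I{\left(a,g \right)} = \frac{83}{771}$ ($I{\left(a,g \right)} = \frac{-4 + 170}{787 + 755} = \frac{166}{1542} = 166 \cdot \frac{1}{1542} = \frac{83}{771}$)
$\left(I{\left(b,235 \right)} + 512519\right) - \sqrt{131755 + 616013} = \left(\frac{83}{771} + 512519\right) - \sqrt{131755 + 616013} = \frac{395152232}{771} - \sqrt{747768} = \frac{395152232}{771} - 2 \sqrt{186942}$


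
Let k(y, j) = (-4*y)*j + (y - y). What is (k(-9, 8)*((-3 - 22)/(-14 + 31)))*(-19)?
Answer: 136800/17 ≈ 8047.1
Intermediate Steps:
k(y, j) = -4*j*y (k(y, j) = -4*j*y + 0 = -4*j*y)
(k(-9, 8)*((-3 - 22)/(-14 + 31)))*(-19) = ((-4*8*(-9))*((-3 - 22)/(-14 + 31)))*(-19) = (288*(-25/17))*(-19) = -7200/17*(-19) = 136800/17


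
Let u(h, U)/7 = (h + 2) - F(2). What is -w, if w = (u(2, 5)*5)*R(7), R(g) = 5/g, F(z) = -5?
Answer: -225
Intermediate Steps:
u(h, U) = 49 + 7*h (u(h, U) = 7*((h + 2) - 1*(-5)) = 7*((2 + h) + 5) = 7*(7 + h) = 49 + 7*h)
w = 225 (w = ((49 + 7*2)*5)*(5/7) = ((49 + 14)*5)*(5*(⅐)) = (63*5)*(5/7) = 315*(5/7) = 225)
-w = -1*225 = -225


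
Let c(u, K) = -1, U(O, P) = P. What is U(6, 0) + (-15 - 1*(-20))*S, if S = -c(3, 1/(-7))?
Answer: 5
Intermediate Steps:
S = 1 (S = -1*(-1) = 1)
U(6, 0) + (-15 - 1*(-20))*S = 0 + (-15 - 1*(-20))*1 = 0 + (-15 + 20)*1 = 0 + 5*1 = 0 + 5 = 5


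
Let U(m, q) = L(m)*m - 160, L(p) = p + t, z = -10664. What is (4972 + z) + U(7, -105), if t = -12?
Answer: -5887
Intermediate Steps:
L(p) = -12 + p (L(p) = p - 12 = -12 + p)
U(m, q) = -160 + m*(-12 + m) (U(m, q) = (-12 + m)*m - 160 = m*(-12 + m) - 160 = -160 + m*(-12 + m))
(4972 + z) + U(7, -105) = (4972 - 10664) + (-160 + 7*(-12 + 7)) = -5692 + (-160 + 7*(-5)) = -5692 + (-160 - 35) = -5692 - 195 = -5887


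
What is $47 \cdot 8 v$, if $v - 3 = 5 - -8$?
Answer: $6016$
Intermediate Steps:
$v = 16$ ($v = 3 + \left(5 - -8\right) = 3 + \left(5 + 8\right) = 3 + 13 = 16$)
$47 \cdot 8 v = 47 \cdot 8 \cdot 16 = 376 \cdot 16 = 6016$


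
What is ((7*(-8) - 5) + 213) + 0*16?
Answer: 152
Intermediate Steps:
((7*(-8) - 5) + 213) + 0*16 = ((-56 - 5) + 213) + 0 = (-61 + 213) + 0 = 152 + 0 = 152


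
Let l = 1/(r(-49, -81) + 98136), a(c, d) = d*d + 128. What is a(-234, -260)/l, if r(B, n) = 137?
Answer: 6655833744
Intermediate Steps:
a(c, d) = 128 + d² (a(c, d) = d² + 128 = 128 + d²)
l = 1/98273 (l = 1/(137 + 98136) = 1/98273 ≈ 1.0176e-5)
a(-234, -260)/l = (128 + (-260)²)/(1/98273) = (128 + 67600)*98273 = 67728*98273 = 6655833744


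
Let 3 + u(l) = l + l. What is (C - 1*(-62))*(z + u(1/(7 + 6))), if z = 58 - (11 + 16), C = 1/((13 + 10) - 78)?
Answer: 1247694/715 ≈ 1745.0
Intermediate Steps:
C = -1/55 (C = 1/(23 - 78) = 1/(-55) = -1/55 ≈ -0.018182)
u(l) = -3 + 2*l (u(l) = -3 + (l + l) = -3 + 2*l)
z = 31 (z = 58 - 1*27 = 58 - 27 = 31)
(C - 1*(-62))*(z + u(1/(7 + 6))) = (-1/55 - 1*(-62))*(31 + (-3 + 2/(7 + 6))) = (-1/55 + 62)*(31 + (-3 + 2/13)) = 3409*(31 + (-3 + 2*(1/13)))/55 = 3409*(31 + (-3 + 2/13))/55 = 3409*(31 - 37/13)/55 = (3409/55)*(366/13) = 1247694/715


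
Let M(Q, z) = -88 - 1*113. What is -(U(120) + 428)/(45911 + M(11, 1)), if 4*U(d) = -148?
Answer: -391/45710 ≈ -0.0085539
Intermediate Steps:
M(Q, z) = -201 (M(Q, z) = -88 - 113 = -201)
U(d) = -37 (U(d) = (¼)*(-148) = -37)
-(U(120) + 428)/(45911 + M(11, 1)) = -(-37 + 428)/(45911 - 201) = -391/45710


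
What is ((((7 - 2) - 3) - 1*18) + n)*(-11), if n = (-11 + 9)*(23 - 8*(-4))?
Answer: 1386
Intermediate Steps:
n = -110 (n = -2*(23 + 32) = -2*55 = -110)
((((7 - 2) - 3) - 1*18) + n)*(-11) = ((((7 - 2) - 3) - 1*18) - 110)*(-11) = (((5 - 3) - 18) - 110)*(-11) = ((2 - 18) - 110)*(-11) = (-16 - 110)*(-11) = -126*(-11) = 1386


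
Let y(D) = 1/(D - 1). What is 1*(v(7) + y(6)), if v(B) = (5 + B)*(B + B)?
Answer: 841/5 ≈ 168.20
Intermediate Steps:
y(D) = 1/(-1 + D)
v(B) = 2*B*(5 + B) (v(B) = (5 + B)*(2*B) = 2*B*(5 + B))
1*(v(7) + y(6)) = 1*(2*7*(5 + 7) + 1/(-1 + 6)) = 1*(2*7*12 + 1/5) = 1*(168 + 1/5) = 1*(841/5) = 841/5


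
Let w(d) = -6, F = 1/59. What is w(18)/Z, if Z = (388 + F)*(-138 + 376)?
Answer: -59/908089 ≈ -6.4972e-5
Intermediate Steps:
F = 1/59 ≈ 0.016949
Z = 5448534/59 (Z = (388 + 1/59)*(-138 + 376) = (22893/59)*238 = 5448534/59 ≈ 92348.)
w(18)/Z = -6/5448534/59 = -6*59/5448534 = -59/908089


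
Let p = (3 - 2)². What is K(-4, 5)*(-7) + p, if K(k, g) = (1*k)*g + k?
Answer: 169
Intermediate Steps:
p = 1 (p = 1² = 1)
K(k, g) = k + g*k (K(k, g) = k*g + k = g*k + k = k + g*k)
K(-4, 5)*(-7) + p = -4*(1 + 5)*(-7) + 1 = -4*6*(-7) + 1 = -24*(-7) + 1 = 168 + 1 = 169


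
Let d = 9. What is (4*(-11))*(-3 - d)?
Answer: 528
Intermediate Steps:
(4*(-11))*(-3 - d) = (4*(-11))*(-3 - 1*9) = -44*(-3 - 9) = -44*(-12) = 528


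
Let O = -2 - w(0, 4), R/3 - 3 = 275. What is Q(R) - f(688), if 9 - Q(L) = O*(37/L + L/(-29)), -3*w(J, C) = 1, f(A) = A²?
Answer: -34347713345/72558 ≈ -4.7338e+5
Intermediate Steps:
R = 834 (R = 9 + 3*275 = 9 + 825 = 834)
w(J, C) = -⅓ (w(J, C) = -⅓*1 = -⅓)
O = -5/3 (O = -2 - 1*(-⅓) = -2 + ⅓ = -5/3 ≈ -1.6667)
Q(L) = 9 - 5*L/87 + 185/(3*L) (Q(L) = 9 - (-5)*(37/L + L/(-29))/3 = 9 - (-5)*(37/L + L*(-1/29))/3 = 9 - (-5)*(37/L - L/29)/3 = 9 - (-185/(3*L) + 5*L/87) = 9 + (-5*L/87 + 185/(3*L)) = 9 - 5*L/87 + 185/(3*L))
Q(R) - f(688) = (1/87)*(5365 + 834*(783 - 5*834))/834 - 1*688² = (1/87)*(1/834)*(5365 + 834*(783 - 4170)) - 1*473344 = (1/87)*(1/834)*(5365 + 834*(-3387)) - 473344 = (1/87)*(1/834)*(5365 - 2824758) - 473344 = (1/87)*(1/834)*(-2819393) - 473344 = -2819393/72558 - 473344 = -34347713345/72558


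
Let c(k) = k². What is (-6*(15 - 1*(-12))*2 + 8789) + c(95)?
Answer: 17490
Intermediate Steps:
(-6*(15 - 1*(-12))*2 + 8789) + c(95) = (-6*(15 - 1*(-12))*2 + 8789) + 95² = (-6*(15 + 12)*2 + 8789) + 9025 = (-6*27*2 + 8789) + 9025 = (-162*2 + 8789) + 9025 = (-324 + 8789) + 9025 = 8465 + 9025 = 17490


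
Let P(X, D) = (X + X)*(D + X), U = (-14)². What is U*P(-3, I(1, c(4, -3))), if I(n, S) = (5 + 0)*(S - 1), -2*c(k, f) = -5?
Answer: -5292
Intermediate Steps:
c(k, f) = 5/2 (c(k, f) = -½*(-5) = 5/2)
U = 196
I(n, S) = -5 + 5*S (I(n, S) = 5*(-1 + S) = -5 + 5*S)
P(X, D) = 2*X*(D + X) (P(X, D) = (2*X)*(D + X) = 2*X*(D + X))
U*P(-3, I(1, c(4, -3))) = 196*(2*(-3)*((-5 + 5*(5/2)) - 3)) = 196*(2*(-3)*((-5 + 25/2) - 3)) = 196*(2*(-3)*(15/2 - 3)) = 196*(2*(-3)*(9/2)) = 196*(-27) = -5292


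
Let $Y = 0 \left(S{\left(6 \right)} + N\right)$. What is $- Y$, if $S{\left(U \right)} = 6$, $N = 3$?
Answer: $0$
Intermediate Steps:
$Y = 0$ ($Y = 0 \left(6 + 3\right) = 0 \cdot 9 = 0$)
$- Y = \left(-1\right) 0 = 0$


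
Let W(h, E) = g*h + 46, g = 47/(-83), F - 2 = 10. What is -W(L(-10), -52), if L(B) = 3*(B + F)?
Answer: -3536/83 ≈ -42.602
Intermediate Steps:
F = 12 (F = 2 + 10 = 12)
g = -47/83 (g = 47*(-1/83) = -47/83 ≈ -0.56627)
L(B) = 36 + 3*B (L(B) = 3*(B + 12) = 3*(12 + B) = 36 + 3*B)
W(h, E) = 46 - 47*h/83 (W(h, E) = -47*h/83 + 46 = 46 - 47*h/83)
-W(L(-10), -52) = -(46 - 47*(36 + 3*(-10))/83) = -(46 - 47*(36 - 30)/83) = -(46 - 47/83*6) = -(46 - 282/83) = -1*3536/83 = -3536/83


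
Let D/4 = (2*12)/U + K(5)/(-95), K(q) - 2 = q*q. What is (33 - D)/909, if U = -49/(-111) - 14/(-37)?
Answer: -239069/2619435 ≈ -0.091267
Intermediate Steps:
K(q) = 2 + q**2 (K(q) = 2 + q*q = 2 + q**2)
U = 91/111 (U = -49*(-1/111) - 14*(-1/37) = 49/111 + 14/37 = 91/111 ≈ 0.81982)
D = 1002492/8645 (D = 4*((2*12)/(91/111) + (2 + 5**2)/(-95)) = 4*(24*(111/91) + (2 + 25)*(-1/95)) = 4*(2664/91 + 27*(-1/95)) = 4*(2664/91 - 27/95) = 4*(250623/8645) = 1002492/8645 ≈ 115.96)
(33 - D)/909 = (33 - 1*1002492/8645)/909 = (33 - 1002492/8645)*(1/909) = -717207/8645*1/909 = -239069/2619435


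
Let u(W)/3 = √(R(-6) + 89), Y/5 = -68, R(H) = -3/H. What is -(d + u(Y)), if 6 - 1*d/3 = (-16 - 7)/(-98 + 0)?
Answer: -1695/98 - 3*√358/2 ≈ -45.677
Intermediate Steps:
Y = -340 (Y = 5*(-68) = -340)
u(W) = 3*√358/2 (u(W) = 3*√(-3/(-6) + 89) = 3*√(-3*(-⅙) + 89) = 3*√(½ + 89) = 3*√(179/2) = 3*(√358/2) = 3*√358/2)
d = 1695/98 (d = 18 - 3*(-16 - 7)/(-98 + 0) = 18 - (-69)/(-98) = 18 - (-69)*(-1)/98 = 18 - 3*23/98 = 18 - 69/98 = 1695/98 ≈ 17.296)
-(d + u(Y)) = -(1695/98 + 3*√358/2) = -1695/98 - 3*√358/2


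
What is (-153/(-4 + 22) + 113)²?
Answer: 43681/4 ≈ 10920.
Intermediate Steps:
(-153/(-4 + 22) + 113)² = (-153/18 + 113)² = (-153*1/18 + 113)² = (-17/2 + 113)² = (209/2)² = 43681/4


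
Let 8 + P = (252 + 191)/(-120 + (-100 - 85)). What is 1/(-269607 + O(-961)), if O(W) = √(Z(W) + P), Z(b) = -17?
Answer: -82230135/22169820015013 - 2*I*√615185/22169820015013 ≈ -3.7091e-6 - 7.0757e-11*I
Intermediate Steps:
P = -2883/305 (P = -8 + (252 + 191)/(-120 + (-100 - 85)) = -8 + 443/(-120 - 185) = -8 + 443/(-305) = -8 + 443*(-1/305) = -8 - 443/305 = -2883/305 ≈ -9.4525)
O(W) = 2*I*√615185/305 (O(W) = √(-17 - 2883/305) = √(-8068/305) = 2*I*√615185/305)
1/(-269607 + O(-961)) = 1/(-269607 + 2*I*√615185/305)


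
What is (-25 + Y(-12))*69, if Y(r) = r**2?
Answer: 8211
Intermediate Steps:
(-25 + Y(-12))*69 = (-25 + (-12)**2)*69 = (-25 + 144)*69 = 119*69 = 8211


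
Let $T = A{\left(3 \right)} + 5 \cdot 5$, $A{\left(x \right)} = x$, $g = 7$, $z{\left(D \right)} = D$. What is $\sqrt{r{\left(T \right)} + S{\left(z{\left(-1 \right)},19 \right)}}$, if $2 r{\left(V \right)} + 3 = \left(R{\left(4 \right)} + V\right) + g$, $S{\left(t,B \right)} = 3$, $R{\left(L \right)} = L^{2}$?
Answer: $3 \sqrt{3} \approx 5.1962$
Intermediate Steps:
$T = 28$ ($T = 3 + 5 \cdot 5 = 3 + 25 = 28$)
$r{\left(V \right)} = 10 + \frac{V}{2}$ ($r{\left(V \right)} = - \frac{3}{2} + \frac{\left(4^{2} + V\right) + 7}{2} = - \frac{3}{2} + \frac{\left(16 + V\right) + 7}{2} = - \frac{3}{2} + \frac{23 + V}{2} = - \frac{3}{2} + \left(\frac{23}{2} + \frac{V}{2}\right) = 10 + \frac{V}{2}$)
$\sqrt{r{\left(T \right)} + S{\left(z{\left(-1 \right)},19 \right)}} = \sqrt{\left(10 + \frac{1}{2} \cdot 28\right) + 3} = \sqrt{\left(10 + 14\right) + 3} = \sqrt{24 + 3} = \sqrt{27} = 3 \sqrt{3}$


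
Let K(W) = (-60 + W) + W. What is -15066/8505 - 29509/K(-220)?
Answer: 200363/3500 ≈ 57.247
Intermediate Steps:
K(W) = -60 + 2*W
-15066/8505 - 29509/K(-220) = -15066/8505 - 29509/(-60 + 2*(-220)) = -15066*1/8505 - 29509/(-60 - 440) = -62/35 - 29509/(-500) = -62/35 - 29509*(-1/500) = -62/35 + 29509/500 = 200363/3500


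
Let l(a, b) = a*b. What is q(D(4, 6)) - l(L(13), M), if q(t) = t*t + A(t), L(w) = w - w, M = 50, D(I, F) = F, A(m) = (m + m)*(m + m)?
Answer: 180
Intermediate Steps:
A(m) = 4*m**2 (A(m) = (2*m)*(2*m) = 4*m**2)
L(w) = 0
q(t) = 5*t**2 (q(t) = t*t + 4*t**2 = t**2 + 4*t**2 = 5*t**2)
q(D(4, 6)) - l(L(13), M) = 5*6**2 - 0*50 = 5*36 - 1*0 = 180 + 0 = 180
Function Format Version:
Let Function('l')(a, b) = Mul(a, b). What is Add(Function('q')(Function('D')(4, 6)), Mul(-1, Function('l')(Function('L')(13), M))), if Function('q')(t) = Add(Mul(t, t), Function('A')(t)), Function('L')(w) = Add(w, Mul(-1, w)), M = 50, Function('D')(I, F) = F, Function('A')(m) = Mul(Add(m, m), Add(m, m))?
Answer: 180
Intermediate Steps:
Function('A')(m) = Mul(4, Pow(m, 2)) (Function('A')(m) = Mul(Mul(2, m), Mul(2, m)) = Mul(4, Pow(m, 2)))
Function('L')(w) = 0
Function('q')(t) = Mul(5, Pow(t, 2)) (Function('q')(t) = Add(Mul(t, t), Mul(4, Pow(t, 2))) = Add(Pow(t, 2), Mul(4, Pow(t, 2))) = Mul(5, Pow(t, 2)))
Add(Function('q')(Function('D')(4, 6)), Mul(-1, Function('l')(Function('L')(13), M))) = Add(Mul(5, Pow(6, 2)), Mul(-1, Mul(0, 50))) = Add(Mul(5, 36), Mul(-1, 0)) = Add(180, 0) = 180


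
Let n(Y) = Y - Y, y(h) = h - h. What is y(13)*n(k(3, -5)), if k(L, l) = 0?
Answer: 0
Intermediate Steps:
y(h) = 0
n(Y) = 0
y(13)*n(k(3, -5)) = 0*0 = 0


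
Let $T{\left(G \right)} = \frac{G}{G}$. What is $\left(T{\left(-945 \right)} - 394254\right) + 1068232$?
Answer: $673979$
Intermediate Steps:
$T{\left(G \right)} = 1$
$\left(T{\left(-945 \right)} - 394254\right) + 1068232 = \left(1 - 394254\right) + 1068232 = -394253 + 1068232 = 673979$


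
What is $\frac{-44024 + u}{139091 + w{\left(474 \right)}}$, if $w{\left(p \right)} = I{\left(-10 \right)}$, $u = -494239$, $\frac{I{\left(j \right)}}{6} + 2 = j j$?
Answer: $- \frac{538263}{139679} \approx -3.8536$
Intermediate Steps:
$I{\left(j \right)} = -12 + 6 j^{2}$ ($I{\left(j \right)} = -12 + 6 j j = -12 + 6 j^{2}$)
$w{\left(p \right)} = 588$ ($w{\left(p \right)} = -12 + 6 \left(-10\right)^{2} = -12 + 6 \cdot 100 = -12 + 600 = 588$)
$\frac{-44024 + u}{139091 + w{\left(474 \right)}} = \frac{-44024 - 494239}{139091 + 588} = - \frac{538263}{139679}$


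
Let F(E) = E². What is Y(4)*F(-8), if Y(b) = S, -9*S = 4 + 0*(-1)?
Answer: -256/9 ≈ -28.444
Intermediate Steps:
S = -4/9 (S = -(4 + 0*(-1))/9 = -(4 + 0)/9 = -⅑*4 = -4/9 ≈ -0.44444)
Y(b) = -4/9
Y(4)*F(-8) = -4/9*(-8)² = -4/9*64 = -256/9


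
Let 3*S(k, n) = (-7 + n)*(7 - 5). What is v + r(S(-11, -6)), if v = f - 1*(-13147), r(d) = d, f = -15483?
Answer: -7034/3 ≈ -2344.7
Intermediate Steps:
S(k, n) = -14/3 + 2*n/3 (S(k, n) = ((-7 + n)*(7 - 5))/3 = ((-7 + n)*2)/3 = (-14 + 2*n)/3 = -14/3 + 2*n/3)
v = -2336 (v = -15483 - 1*(-13147) = -15483 + 13147 = -2336)
v + r(S(-11, -6)) = -2336 + (-14/3 + (2/3)*(-6)) = -2336 + (-14/3 - 4) = -2336 - 26/3 = -7034/3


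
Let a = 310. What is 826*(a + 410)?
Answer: 594720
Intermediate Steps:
826*(a + 410) = 826*(310 + 410) = 826*720 = 594720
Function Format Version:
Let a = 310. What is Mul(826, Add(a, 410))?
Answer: 594720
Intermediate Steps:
Mul(826, Add(a, 410)) = Mul(826, Add(310, 410)) = Mul(826, 720) = 594720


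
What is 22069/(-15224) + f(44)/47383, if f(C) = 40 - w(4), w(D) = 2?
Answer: -1045116915/721358792 ≈ -1.4488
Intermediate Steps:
f(C) = 38 (f(C) = 40 - 1*2 = 40 - 2 = 38)
22069/(-15224) + f(44)/47383 = 22069/(-15224) + 38/47383 = 22069*(-1/15224) + 38*(1/47383) = -22069/15224 + 38/47383 = -1045116915/721358792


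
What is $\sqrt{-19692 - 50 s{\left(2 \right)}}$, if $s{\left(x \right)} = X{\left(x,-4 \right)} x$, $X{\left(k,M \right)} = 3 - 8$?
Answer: $2 i \sqrt{4798} \approx 138.54 i$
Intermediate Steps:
$X{\left(k,M \right)} = -5$ ($X{\left(k,M \right)} = 3 - 8 = -5$)
$s{\left(x \right)} = - 5 x$
$\sqrt{-19692 - 50 s{\left(2 \right)}} = \sqrt{-19692 - 50 \left(\left(-5\right) 2\right)} = \sqrt{-19692 - -500} = \sqrt{-19692 + 500} = \sqrt{-19192} = 2 i \sqrt{4798}$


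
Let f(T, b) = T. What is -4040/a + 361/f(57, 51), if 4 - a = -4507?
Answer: 73589/13533 ≈ 5.4377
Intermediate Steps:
a = 4511 (a = 4 - 1*(-4507) = 4 + 4507 = 4511)
-4040/a + 361/f(57, 51) = -4040/4511 + 361/57 = -4040*1/4511 + 361*(1/57) = -4040/4511 + 19/3 = 73589/13533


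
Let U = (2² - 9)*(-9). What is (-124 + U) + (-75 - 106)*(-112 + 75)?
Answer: 6618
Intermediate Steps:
U = 45 (U = (4 - 9)*(-9) = -5*(-9) = 45)
(-124 + U) + (-75 - 106)*(-112 + 75) = (-124 + 45) + (-75 - 106)*(-112 + 75) = -79 - 181*(-37) = -79 + 6697 = 6618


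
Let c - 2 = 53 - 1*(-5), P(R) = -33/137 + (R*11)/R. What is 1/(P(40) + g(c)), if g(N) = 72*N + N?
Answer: 137/601534 ≈ 0.00022775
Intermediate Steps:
P(R) = 1474/137 (P(R) = -33*1/137 + (11*R)/R = -33/137 + 11 = 1474/137)
c = 60 (c = 2 + (53 - 1*(-5)) = 2 + (53 + 5) = 2 + 58 = 60)
g(N) = 73*N
1/(P(40) + g(c)) = 1/(1474/137 + 73*60) = 1/(1474/137 + 4380) = 1/(601534/137) = 137/601534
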